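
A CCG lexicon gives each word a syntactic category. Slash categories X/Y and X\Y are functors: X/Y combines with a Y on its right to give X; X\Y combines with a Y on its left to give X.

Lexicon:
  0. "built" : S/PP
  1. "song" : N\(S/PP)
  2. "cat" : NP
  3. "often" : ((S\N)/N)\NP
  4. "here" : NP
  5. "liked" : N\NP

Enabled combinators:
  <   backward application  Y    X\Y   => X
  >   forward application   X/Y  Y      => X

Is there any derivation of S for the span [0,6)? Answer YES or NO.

[0,6] S   <
  [0,2] N   <
    [0,1] "built" : S/PP
    [1,2] "song" : N\(S/PP)
  [2,6] S\N   >
    [2,4] (S\N)/N   <
      [2,3] "cat" : NP
      [3,4] "often" : ((S\N)/N)\NP
    [4,6] N   <
      [4,5] "here" : NP
      [5,6] "liked" : N\NP

YES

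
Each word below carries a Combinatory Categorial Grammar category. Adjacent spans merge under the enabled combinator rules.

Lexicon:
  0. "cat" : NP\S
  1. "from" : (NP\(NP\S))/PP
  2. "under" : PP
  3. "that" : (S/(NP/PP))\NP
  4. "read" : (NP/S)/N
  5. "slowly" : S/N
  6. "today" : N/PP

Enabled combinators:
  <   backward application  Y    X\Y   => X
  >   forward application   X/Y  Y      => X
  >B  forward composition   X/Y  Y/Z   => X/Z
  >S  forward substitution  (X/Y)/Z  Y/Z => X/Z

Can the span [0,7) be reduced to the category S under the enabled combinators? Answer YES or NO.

YES

[0,7] S   >
  [0,4] S/(NP/PP)   <
    [0,3] NP   <
      [0,1] "cat" : NP\S
      [1,3] NP\(NP\S)   >
        [1,2] "from" : (NP\(NP\S))/PP
        [2,3] "under" : PP
    [3,4] "that" : (S/(NP/PP))\NP
  [4,7] NP/PP   >B
    [4,6] NP/N   >S
      [4,5] "read" : (NP/S)/N
      [5,6] "slowly" : S/N
    [6,7] "today" : N/PP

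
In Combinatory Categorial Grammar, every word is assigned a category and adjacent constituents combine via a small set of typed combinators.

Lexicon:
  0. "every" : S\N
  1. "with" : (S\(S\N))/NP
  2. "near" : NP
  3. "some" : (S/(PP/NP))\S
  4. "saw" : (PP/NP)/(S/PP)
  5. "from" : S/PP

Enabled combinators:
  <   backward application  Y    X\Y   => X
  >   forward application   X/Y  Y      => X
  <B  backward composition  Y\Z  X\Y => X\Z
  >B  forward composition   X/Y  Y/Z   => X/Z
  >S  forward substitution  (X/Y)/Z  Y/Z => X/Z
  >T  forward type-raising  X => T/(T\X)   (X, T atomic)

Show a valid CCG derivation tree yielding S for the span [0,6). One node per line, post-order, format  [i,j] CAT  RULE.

[0,6] S   >
  [0,4] S/(PP/NP)   <
    [0,3] S   <
      [0,1] "every" : S\N
      [1,3] S\(S\N)   >
        [1,2] "with" : (S\(S\N))/NP
        [2,3] "near" : NP
    [3,4] "some" : (S/(PP/NP))\S
  [4,6] PP/NP   >
    [4,5] "saw" : (PP/NP)/(S/PP)
    [5,6] "from" : S/PP

[0,1] S\N  lex  "every"
[1,2] (S\(S\N))/NP  lex  "with"
[2,3] NP  lex  "near"
[1,3] S\(S\N)  >  k=2
[0,3] S  <  k=1
[3,4] (S/(PP/NP))\S  lex  "some"
[0,4] S/(PP/NP)  <  k=3
[4,5] (PP/NP)/(S/PP)  lex  "saw"
[5,6] S/PP  lex  "from"
[4,6] PP/NP  >  k=5
[0,6] S  >  k=4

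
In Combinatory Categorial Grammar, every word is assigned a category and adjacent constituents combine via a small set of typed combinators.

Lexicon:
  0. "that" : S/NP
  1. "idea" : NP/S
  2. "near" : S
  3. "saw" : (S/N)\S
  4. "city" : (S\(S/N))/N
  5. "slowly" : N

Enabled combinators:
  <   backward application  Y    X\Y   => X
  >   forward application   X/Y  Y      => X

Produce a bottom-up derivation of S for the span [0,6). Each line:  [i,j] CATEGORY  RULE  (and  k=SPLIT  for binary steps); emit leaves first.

[0,1] S/NP  lex  "that"
[1,2] NP/S  lex  "idea"
[2,3] S  lex  "near"
[1,3] NP  >  k=2
[0,3] S  >  k=1
[3,4] (S/N)\S  lex  "saw"
[0,4] S/N  <  k=3
[4,5] (S\(S/N))/N  lex  "city"
[5,6] N  lex  "slowly"
[4,6] S\(S/N)  >  k=5
[0,6] S  <  k=4

[0,6] S   <
  [0,4] S/N   <
    [0,3] S   >
      [0,1] "that" : S/NP
      [1,3] NP   >
        [1,2] "idea" : NP/S
        [2,3] "near" : S
    [3,4] "saw" : (S/N)\S
  [4,6] S\(S/N)   >
    [4,5] "city" : (S\(S/N))/N
    [5,6] "slowly" : N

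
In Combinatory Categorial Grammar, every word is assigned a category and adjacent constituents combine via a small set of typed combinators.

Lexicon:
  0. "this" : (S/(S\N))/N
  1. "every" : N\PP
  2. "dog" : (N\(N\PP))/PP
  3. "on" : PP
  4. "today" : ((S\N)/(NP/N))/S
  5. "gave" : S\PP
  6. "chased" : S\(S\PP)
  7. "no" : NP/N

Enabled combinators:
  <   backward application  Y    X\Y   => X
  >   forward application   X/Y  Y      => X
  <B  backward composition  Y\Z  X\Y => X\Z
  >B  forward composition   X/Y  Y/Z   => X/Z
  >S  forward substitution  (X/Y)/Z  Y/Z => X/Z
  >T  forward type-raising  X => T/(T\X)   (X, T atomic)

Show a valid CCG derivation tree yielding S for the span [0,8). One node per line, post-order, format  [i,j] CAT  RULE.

[0,1] (S/(S\N))/N  lex  "this"
[1,2] N\PP  lex  "every"
[2,3] (N\(N\PP))/PP  lex  "dog"
[3,4] PP  lex  "on"
[2,4] N\(N\PP)  >  k=3
[1,4] N  <  k=2
[0,4] S/(S\N)  >  k=1
[4,5] ((S\N)/(NP/N))/S  lex  "today"
[5,6] S\PP  lex  "gave"
[6,7] S\(S\PP)  lex  "chased"
[5,7] S  <  k=6
[4,7] (S\N)/(NP/N)  >  k=5
[7,8] NP/N  lex  "no"
[4,8] S\N  >  k=7
[0,8] S  >  k=4

[0,8] S   >
  [0,4] S/(S\N)   >
    [0,1] "this" : (S/(S\N))/N
    [1,4] N   <
      [1,2] "every" : N\PP
      [2,4] N\(N\PP)   >
        [2,3] "dog" : (N\(N\PP))/PP
        [3,4] "on" : PP
  [4,8] S\N   >
    [4,7] (S\N)/(NP/N)   >
      [4,5] "today" : ((S\N)/(NP/N))/S
      [5,7] S   <
        [5,6] "gave" : S\PP
        [6,7] "chased" : S\(S\PP)
    [7,8] "no" : NP/N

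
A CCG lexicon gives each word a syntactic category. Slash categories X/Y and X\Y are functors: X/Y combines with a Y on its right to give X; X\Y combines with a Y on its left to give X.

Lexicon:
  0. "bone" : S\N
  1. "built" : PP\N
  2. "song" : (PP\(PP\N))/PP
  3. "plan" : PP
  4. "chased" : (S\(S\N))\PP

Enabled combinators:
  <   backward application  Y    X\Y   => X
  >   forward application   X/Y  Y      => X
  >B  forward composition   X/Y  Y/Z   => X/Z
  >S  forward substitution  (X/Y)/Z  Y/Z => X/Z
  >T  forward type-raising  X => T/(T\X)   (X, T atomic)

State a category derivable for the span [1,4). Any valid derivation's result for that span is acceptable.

[0,5] S   <
  [0,1] "bone" : S\N
  [1,5] S\(S\N)   <
    [1,4] PP   <
      [1,2] "built" : PP\N
      [2,4] PP\(PP\N)   >
        [2,3] "song" : (PP\(PP\N))/PP
        [3,4] "plan" : PP
    [4,5] "chased" : (S\(S\N))\PP

PP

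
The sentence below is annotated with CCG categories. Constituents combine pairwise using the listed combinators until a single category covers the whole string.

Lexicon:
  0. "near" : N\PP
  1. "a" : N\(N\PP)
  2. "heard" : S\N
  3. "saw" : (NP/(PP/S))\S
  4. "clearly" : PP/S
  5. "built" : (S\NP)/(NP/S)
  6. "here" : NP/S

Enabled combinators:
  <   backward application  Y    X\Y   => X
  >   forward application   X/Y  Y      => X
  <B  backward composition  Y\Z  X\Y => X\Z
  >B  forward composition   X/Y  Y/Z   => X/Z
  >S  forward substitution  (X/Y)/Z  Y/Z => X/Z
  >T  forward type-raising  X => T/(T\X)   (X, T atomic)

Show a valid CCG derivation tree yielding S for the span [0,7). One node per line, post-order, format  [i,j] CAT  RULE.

[0,1] N\PP  lex  "near"
[1,2] N\(N\PP)  lex  "a"
[0,2] N  <  k=1
[2,3] S\N  lex  "heard"
[0,3] S  <  k=2
[3,4] (NP/(PP/S))\S  lex  "saw"
[0,4] NP/(PP/S)  <  k=3
[4,5] PP/S  lex  "clearly"
[0,5] NP  >  k=4
[5,6] (S\NP)/(NP/S)  lex  "built"
[6,7] NP/S  lex  "here"
[5,7] S\NP  >  k=6
[0,7] S  <  k=5

[0,7] S   <
  [0,5] NP   >
    [0,4] NP/(PP/S)   <
      [0,3] S   <
        [0,2] N   <
          [0,1] "near" : N\PP
          [1,2] "a" : N\(N\PP)
        [2,3] "heard" : S\N
      [3,4] "saw" : (NP/(PP/S))\S
    [4,5] "clearly" : PP/S
  [5,7] S\NP   >
    [5,6] "built" : (S\NP)/(NP/S)
    [6,7] "here" : NP/S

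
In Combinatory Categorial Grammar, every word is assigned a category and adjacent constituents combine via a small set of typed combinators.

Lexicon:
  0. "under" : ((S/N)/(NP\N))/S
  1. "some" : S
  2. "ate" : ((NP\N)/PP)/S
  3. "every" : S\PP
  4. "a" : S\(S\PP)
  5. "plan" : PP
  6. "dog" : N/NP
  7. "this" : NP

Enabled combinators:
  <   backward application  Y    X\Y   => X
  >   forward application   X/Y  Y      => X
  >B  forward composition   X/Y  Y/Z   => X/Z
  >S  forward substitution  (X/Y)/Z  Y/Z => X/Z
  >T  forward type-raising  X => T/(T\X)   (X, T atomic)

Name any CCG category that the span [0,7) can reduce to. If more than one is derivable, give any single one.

[0,8] S   >
  [0,7] S/NP   >B
    [0,6] S/N   >
      [0,2] (S/N)/(NP\N)   >
        [0,1] "under" : ((S/N)/(NP\N))/S
        [1,2] "some" : S
      [2,6] NP\N   >
        [2,5] (NP\N)/PP   >
          [2,3] "ate" : ((NP\N)/PP)/S
          [3,5] S   <
            [3,4] "every" : S\PP
            [4,5] "a" : S\(S\PP)
        [5,6] "plan" : PP
    [6,7] "dog" : N/NP
  [7,8] "this" : NP

S/NP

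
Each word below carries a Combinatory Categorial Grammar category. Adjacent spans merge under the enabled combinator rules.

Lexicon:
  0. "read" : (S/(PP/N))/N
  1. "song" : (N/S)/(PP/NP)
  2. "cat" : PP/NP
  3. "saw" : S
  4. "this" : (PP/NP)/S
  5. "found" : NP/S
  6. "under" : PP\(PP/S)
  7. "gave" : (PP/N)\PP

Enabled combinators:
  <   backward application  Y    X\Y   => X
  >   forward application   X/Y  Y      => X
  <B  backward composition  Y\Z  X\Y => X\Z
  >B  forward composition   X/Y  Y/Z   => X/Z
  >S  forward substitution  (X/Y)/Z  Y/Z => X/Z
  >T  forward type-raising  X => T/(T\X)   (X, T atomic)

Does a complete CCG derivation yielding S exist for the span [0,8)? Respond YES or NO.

[0,8] S   >
  [0,4] S/(PP/N)   >
    [0,1] "read" : (S/(PP/N))/N
    [1,4] N   >
      [1,3] N/S   >
        [1,2] "song" : (N/S)/(PP/NP)
        [2,3] "cat" : PP/NP
      [3,4] "saw" : S
  [4,8] PP/N   <
    [4,7] PP   <
      [4,6] PP/S   >S
        [4,5] "this" : (PP/NP)/S
        [5,6] "found" : NP/S
      [6,7] "under" : PP\(PP/S)
    [7,8] "gave" : (PP/N)\PP

YES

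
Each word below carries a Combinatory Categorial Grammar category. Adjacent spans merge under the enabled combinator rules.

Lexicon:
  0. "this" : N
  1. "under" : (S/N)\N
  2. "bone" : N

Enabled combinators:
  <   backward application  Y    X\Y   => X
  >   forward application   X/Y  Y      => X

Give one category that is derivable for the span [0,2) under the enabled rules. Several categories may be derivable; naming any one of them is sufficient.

[0,3] S   >
  [0,2] S/N   <
    [0,1] "this" : N
    [1,2] "under" : (S/N)\N
  [2,3] "bone" : N

S/N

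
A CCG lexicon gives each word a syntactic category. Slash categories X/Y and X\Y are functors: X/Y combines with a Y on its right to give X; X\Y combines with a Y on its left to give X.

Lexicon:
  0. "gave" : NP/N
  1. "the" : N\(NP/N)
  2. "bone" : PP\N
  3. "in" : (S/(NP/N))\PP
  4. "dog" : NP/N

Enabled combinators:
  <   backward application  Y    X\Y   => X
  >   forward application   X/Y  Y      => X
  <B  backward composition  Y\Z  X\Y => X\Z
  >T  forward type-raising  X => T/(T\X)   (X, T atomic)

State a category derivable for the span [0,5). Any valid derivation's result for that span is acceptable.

S

[0,5] S   >
  [0,4] S/(NP/N)   <
    [0,3] PP   <
      [0,2] N   <
        [0,1] "gave" : NP/N
        [1,2] "the" : N\(NP/N)
      [2,3] "bone" : PP\N
    [3,4] "in" : (S/(NP/N))\PP
  [4,5] "dog" : NP/N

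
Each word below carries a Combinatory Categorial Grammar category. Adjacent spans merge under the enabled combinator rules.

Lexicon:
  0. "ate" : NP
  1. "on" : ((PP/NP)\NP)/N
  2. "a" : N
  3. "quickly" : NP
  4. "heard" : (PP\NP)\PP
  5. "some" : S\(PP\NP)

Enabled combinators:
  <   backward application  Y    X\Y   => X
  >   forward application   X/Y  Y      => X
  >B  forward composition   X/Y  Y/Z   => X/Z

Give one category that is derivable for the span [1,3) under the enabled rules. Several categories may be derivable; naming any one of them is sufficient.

(PP/NP)\NP

[0,6] S   <
  [0,5] PP\NP   <
    [0,4] PP   >
      [0,3] PP/NP   <
        [0,1] "ate" : NP
        [1,3] (PP/NP)\NP   >
          [1,2] "on" : ((PP/NP)\NP)/N
          [2,3] "a" : N
      [3,4] "quickly" : NP
    [4,5] "heard" : (PP\NP)\PP
  [5,6] "some" : S\(PP\NP)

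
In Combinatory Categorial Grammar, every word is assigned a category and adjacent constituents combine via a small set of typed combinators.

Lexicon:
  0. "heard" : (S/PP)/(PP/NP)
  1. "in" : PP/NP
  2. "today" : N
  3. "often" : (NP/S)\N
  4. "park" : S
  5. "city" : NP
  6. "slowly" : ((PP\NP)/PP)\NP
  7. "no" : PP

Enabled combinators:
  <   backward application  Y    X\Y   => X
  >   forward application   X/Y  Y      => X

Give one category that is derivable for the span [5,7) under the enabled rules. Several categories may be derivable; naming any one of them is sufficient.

(PP\NP)/PP

[0,8] S   >
  [0,2] S/PP   >
    [0,1] "heard" : (S/PP)/(PP/NP)
    [1,2] "in" : PP/NP
  [2,8] PP   <
    [2,5] NP   >
      [2,4] NP/S   <
        [2,3] "today" : N
        [3,4] "often" : (NP/S)\N
      [4,5] "park" : S
    [5,8] PP\NP   >
      [5,7] (PP\NP)/PP   <
        [5,6] "city" : NP
        [6,7] "slowly" : ((PP\NP)/PP)\NP
      [7,8] "no" : PP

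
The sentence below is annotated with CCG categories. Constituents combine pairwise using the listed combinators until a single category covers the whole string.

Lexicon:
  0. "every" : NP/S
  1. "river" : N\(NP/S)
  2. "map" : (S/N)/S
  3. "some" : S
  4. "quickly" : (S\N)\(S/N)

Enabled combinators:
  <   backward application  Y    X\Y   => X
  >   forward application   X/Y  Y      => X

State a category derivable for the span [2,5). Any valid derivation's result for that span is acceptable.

S\N

[0,5] S   <
  [0,2] N   <
    [0,1] "every" : NP/S
    [1,2] "river" : N\(NP/S)
  [2,5] S\N   <
    [2,4] S/N   >
      [2,3] "map" : (S/N)/S
      [3,4] "some" : S
    [4,5] "quickly" : (S\N)\(S/N)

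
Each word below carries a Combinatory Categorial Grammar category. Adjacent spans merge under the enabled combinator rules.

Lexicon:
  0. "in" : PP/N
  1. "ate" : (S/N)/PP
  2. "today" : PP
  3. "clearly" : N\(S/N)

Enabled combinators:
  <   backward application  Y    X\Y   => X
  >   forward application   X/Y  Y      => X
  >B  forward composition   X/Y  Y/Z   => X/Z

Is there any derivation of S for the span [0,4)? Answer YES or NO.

NO

PP/N (S/N)/PP PP N\(S/N)
CKY chart[0,4] = {PP}; S ∉ chart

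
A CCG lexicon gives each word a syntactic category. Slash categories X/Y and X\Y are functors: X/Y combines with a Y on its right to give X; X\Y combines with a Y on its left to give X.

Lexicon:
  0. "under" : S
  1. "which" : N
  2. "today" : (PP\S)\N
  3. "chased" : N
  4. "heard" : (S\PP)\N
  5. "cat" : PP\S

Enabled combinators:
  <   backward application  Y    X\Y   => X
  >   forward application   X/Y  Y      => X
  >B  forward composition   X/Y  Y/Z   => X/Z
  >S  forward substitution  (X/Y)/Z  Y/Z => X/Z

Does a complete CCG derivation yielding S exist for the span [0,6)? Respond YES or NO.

S N (PP\S)\N N (S\PP)\N PP\S
CKY chart[0,6] = {PP}; S ∉ chart

NO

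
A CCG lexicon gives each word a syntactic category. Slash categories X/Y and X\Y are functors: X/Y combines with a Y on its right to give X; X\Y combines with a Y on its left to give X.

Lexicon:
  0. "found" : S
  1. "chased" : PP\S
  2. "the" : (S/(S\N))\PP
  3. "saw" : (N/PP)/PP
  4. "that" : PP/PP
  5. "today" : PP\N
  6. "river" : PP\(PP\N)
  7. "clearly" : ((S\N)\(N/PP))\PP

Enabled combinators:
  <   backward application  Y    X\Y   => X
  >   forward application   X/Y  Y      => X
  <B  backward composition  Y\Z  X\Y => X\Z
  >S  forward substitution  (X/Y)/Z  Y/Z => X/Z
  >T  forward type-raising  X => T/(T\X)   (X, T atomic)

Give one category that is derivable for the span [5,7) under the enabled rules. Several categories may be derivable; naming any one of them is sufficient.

PP

[0,8] S   >
  [0,3] S/(S\N)   <
    [0,2] PP   >
      [0,1] PP/(PP\S)   >T
        [0,1] "found" : S
      [1,2] "chased" : PP\S
    [2,3] "the" : (S/(S\N))\PP
  [3,8] S\N   <
    [3,5] N/PP   >S
      [3,4] "saw" : (N/PP)/PP
      [4,5] "that" : PP/PP
    [5,8] (S\N)\(N/PP)   <
      [5,7] PP   <
        [5,6] "today" : PP\N
        [6,7] "river" : PP\(PP\N)
      [7,8] "clearly" : ((S\N)\(N/PP))\PP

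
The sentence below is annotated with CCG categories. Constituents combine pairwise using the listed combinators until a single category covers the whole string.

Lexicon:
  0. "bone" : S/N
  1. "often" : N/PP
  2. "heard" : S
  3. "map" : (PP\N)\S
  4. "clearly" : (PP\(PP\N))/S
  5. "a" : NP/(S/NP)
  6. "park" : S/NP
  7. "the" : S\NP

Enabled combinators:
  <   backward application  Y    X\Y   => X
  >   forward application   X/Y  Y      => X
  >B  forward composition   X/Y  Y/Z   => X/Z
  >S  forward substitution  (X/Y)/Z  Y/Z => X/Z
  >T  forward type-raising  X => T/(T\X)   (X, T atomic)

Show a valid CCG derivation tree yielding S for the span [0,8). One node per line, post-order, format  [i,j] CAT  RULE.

[0,1] S/N  lex  "bone"
[1,2] N/PP  lex  "often"
[0,2] S/PP  >B  k=1
[2,3] S  lex  "heard"
[3,4] (PP\N)\S  lex  "map"
[2,4] PP\N  <  k=3
[4,5] (PP\(PP\N))/S  lex  "clearly"
[5,6] NP/(S/NP)  lex  "a"
[6,7] S/NP  lex  "park"
[5,7] NP  >  k=6
[7,8] S\NP  lex  "the"
[5,8] S  <  k=7
[4,8] PP\(PP\N)  >  k=5
[2,8] PP  <  k=4
[0,8] S  >  k=2

[0,8] S   >
  [0,2] S/PP   >B
    [0,1] "bone" : S/N
    [1,2] "often" : N/PP
  [2,8] PP   <
    [2,4] PP\N   <
      [2,3] "heard" : S
      [3,4] "map" : (PP\N)\S
    [4,8] PP\(PP\N)   >
      [4,5] "clearly" : (PP\(PP\N))/S
      [5,8] S   <
        [5,7] NP   >
          [5,6] "a" : NP/(S/NP)
          [6,7] "park" : S/NP
        [7,8] "the" : S\NP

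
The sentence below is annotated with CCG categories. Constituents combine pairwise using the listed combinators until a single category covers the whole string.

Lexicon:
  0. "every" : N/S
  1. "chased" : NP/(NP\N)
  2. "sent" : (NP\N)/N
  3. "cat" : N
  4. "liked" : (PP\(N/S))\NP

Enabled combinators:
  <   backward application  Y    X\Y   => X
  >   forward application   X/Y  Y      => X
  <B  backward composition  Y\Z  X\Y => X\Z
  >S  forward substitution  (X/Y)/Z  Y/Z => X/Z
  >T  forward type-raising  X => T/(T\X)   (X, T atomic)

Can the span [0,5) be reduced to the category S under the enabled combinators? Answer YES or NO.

NO

N/S NP/(NP\N) (NP\N)/N N (PP\(N/S))\NP
CKY chart[0,5] = {N/(N\PP), NP/(NP\PP), PP, PP/(PP\PP), S/(S\PP)}; S ∉ chart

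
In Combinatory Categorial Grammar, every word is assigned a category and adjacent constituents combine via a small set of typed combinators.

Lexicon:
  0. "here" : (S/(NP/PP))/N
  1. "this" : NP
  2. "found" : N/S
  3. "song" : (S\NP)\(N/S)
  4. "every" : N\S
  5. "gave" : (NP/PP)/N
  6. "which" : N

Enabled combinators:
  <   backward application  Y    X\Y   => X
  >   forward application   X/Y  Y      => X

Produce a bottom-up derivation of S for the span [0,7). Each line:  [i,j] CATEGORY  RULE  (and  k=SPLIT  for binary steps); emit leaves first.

[0,7] S   >
  [0,5] S/(NP/PP)   >
    [0,1] "here" : (S/(NP/PP))/N
    [1,5] N   <
      [1,4] S   <
        [1,2] "this" : NP
        [2,4] S\NP   <
          [2,3] "found" : N/S
          [3,4] "song" : (S\NP)\(N/S)
      [4,5] "every" : N\S
  [5,7] NP/PP   >
    [5,6] "gave" : (NP/PP)/N
    [6,7] "which" : N

[0,1] (S/(NP/PP))/N  lex  "here"
[1,2] NP  lex  "this"
[2,3] N/S  lex  "found"
[3,4] (S\NP)\(N/S)  lex  "song"
[2,4] S\NP  <  k=3
[1,4] S  <  k=2
[4,5] N\S  lex  "every"
[1,5] N  <  k=4
[0,5] S/(NP/PP)  >  k=1
[5,6] (NP/PP)/N  lex  "gave"
[6,7] N  lex  "which"
[5,7] NP/PP  >  k=6
[0,7] S  >  k=5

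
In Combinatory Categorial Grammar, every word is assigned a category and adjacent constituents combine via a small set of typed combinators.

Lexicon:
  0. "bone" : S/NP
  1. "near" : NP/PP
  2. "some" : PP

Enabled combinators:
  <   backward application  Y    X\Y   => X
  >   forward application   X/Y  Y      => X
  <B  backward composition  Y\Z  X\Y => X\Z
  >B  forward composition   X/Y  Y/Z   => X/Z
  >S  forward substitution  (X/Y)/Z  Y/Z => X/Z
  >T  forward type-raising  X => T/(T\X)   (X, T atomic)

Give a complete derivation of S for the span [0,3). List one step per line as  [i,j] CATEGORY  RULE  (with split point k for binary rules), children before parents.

[0,3] S   >
  [0,2] S/PP   >B
    [0,1] "bone" : S/NP
    [1,2] "near" : NP/PP
  [2,3] "some" : PP

[0,1] S/NP  lex  "bone"
[1,2] NP/PP  lex  "near"
[0,2] S/PP  >B  k=1
[2,3] PP  lex  "some"
[0,3] S  >  k=2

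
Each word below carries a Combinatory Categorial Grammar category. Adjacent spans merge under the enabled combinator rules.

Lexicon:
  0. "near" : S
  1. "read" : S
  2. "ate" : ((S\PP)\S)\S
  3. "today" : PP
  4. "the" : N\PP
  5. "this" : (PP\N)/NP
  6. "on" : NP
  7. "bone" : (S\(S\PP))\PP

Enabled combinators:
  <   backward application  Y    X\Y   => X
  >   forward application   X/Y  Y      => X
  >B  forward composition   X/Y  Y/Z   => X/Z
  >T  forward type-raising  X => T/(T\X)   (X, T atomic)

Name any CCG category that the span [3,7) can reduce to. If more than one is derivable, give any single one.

[0,8] S   <
  [0,3] S\PP   <
    [0,1] "near" : S
    [1,3] (S\PP)\S   <
      [1,2] "read" : S
      [2,3] "ate" : ((S\PP)\S)\S
  [3,8] S\(S\PP)   <
    [3,7] PP   <
      [3,5] N   <
        [3,4] "today" : PP
        [4,5] "the" : N\PP
      [5,7] PP\N   >
        [5,6] "this" : (PP\N)/NP
        [6,7] "on" : NP
    [7,8] "bone" : (S\(S\PP))\PP

PP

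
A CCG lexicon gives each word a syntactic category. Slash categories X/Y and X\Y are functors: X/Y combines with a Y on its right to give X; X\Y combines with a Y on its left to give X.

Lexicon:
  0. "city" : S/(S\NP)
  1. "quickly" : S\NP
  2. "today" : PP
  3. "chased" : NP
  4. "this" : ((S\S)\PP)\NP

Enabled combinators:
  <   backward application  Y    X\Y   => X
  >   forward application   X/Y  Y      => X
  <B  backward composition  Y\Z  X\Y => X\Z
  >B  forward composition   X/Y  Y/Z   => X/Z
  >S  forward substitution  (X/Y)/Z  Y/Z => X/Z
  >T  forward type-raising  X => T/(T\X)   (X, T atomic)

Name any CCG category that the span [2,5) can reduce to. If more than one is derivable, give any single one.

S\S

[0,5] S   >
  [0,1] "city" : S/(S\NP)
  [1,5] S\NP   <B
    [1,2] "quickly" : S\NP
    [2,5] S\S   <
      [2,3] "today" : PP
      [3,5] (S\S)\PP   <
        [3,4] "chased" : NP
        [4,5] "this" : ((S\S)\PP)\NP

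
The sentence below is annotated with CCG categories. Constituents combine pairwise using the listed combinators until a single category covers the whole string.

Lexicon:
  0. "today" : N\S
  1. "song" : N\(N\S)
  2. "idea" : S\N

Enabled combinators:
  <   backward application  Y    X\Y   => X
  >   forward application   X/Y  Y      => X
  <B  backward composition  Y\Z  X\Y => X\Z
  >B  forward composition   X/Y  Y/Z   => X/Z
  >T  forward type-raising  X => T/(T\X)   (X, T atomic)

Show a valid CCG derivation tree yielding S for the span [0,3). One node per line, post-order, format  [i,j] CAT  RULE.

[0,1] N\S  lex  "today"
[1,2] N\(N\S)  lex  "song"
[0,2] N  <  k=1
[2,3] S\N  lex  "idea"
[0,3] S  <  k=2

[0,3] S   <
  [0,2] N   <
    [0,1] "today" : N\S
    [1,2] "song" : N\(N\S)
  [2,3] "idea" : S\N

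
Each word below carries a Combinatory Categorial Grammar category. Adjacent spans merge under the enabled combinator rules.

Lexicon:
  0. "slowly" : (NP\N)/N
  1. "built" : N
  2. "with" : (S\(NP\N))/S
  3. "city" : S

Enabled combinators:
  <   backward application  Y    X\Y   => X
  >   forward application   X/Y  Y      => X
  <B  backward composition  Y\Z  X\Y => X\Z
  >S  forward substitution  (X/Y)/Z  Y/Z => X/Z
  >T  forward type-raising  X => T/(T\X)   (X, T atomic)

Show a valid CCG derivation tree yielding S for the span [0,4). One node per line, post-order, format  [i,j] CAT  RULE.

[0,1] (NP\N)/N  lex  "slowly"
[1,2] N  lex  "built"
[0,2] NP\N  >  k=1
[2,3] (S\(NP\N))/S  lex  "with"
[3,4] S  lex  "city"
[2,4] S\(NP\N)  >  k=3
[0,4] S  <  k=2

[0,4] S   <
  [0,2] NP\N   >
    [0,1] "slowly" : (NP\N)/N
    [1,2] "built" : N
  [2,4] S\(NP\N)   >
    [2,3] "with" : (S\(NP\N))/S
    [3,4] "city" : S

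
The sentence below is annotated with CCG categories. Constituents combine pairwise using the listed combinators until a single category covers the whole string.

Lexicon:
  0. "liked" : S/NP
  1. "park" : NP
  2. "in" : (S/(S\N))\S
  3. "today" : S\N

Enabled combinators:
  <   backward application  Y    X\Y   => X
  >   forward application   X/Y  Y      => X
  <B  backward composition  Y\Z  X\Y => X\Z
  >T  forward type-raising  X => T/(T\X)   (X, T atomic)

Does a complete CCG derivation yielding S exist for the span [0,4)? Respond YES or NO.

[0,4] S   >
  [0,3] S/(S\N)   <
    [0,2] S   >
      [0,1] "liked" : S/NP
      [1,2] "park" : NP
    [2,3] "in" : (S/(S\N))\S
  [3,4] "today" : S\N

YES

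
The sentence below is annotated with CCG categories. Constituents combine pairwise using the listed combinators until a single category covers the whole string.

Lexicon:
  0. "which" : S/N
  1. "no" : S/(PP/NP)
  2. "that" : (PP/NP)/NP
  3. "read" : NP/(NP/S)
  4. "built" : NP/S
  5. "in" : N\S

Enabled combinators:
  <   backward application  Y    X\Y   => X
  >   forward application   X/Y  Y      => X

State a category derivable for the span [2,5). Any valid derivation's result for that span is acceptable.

[0,6] S   >
  [0,1] "which" : S/N
  [1,6] N   <
    [1,5] S   >
      [1,2] "no" : S/(PP/NP)
      [2,5] PP/NP   >
        [2,3] "that" : (PP/NP)/NP
        [3,5] NP   >
          [3,4] "read" : NP/(NP/S)
          [4,5] "built" : NP/S
    [5,6] "in" : N\S

PP/NP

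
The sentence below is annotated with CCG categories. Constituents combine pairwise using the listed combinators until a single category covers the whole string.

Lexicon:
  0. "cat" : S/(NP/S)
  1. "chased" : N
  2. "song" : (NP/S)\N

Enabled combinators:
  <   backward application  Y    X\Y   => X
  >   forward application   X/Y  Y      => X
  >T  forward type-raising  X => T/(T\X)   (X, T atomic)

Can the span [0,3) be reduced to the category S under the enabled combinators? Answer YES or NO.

[0,3] S   >
  [0,1] "cat" : S/(NP/S)
  [1,3] NP/S   <
    [1,2] "chased" : N
    [2,3] "song" : (NP/S)\N

YES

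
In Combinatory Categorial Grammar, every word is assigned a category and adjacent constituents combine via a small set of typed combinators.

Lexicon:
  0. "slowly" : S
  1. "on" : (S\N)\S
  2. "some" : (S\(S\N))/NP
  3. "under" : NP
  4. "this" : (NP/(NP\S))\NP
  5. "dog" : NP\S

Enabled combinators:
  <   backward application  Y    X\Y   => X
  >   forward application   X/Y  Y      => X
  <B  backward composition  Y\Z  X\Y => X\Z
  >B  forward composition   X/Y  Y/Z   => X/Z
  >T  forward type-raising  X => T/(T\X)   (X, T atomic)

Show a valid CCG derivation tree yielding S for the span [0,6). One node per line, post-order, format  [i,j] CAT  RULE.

[0,1] S  lex  "slowly"
[1,2] (S\N)\S  lex  "on"
[0,2] S\N  <  k=1
[2,3] (S\(S\N))/NP  lex  "some"
[3,4] NP  lex  "under"
[4,5] (NP/(NP\S))\NP  lex  "this"
[3,5] NP/(NP\S)  <  k=4
[5,6] NP\S  lex  "dog"
[3,6] NP  >  k=5
[2,6] S\(S\N)  >  k=3
[0,6] S  <  k=2

[0,6] S   <
  [0,2] S\N   <
    [0,1] "slowly" : S
    [1,2] "on" : (S\N)\S
  [2,6] S\(S\N)   >
    [2,3] "some" : (S\(S\N))/NP
    [3,6] NP   >
      [3,5] NP/(NP\S)   <
        [3,4] "under" : NP
        [4,5] "this" : (NP/(NP\S))\NP
      [5,6] "dog" : NP\S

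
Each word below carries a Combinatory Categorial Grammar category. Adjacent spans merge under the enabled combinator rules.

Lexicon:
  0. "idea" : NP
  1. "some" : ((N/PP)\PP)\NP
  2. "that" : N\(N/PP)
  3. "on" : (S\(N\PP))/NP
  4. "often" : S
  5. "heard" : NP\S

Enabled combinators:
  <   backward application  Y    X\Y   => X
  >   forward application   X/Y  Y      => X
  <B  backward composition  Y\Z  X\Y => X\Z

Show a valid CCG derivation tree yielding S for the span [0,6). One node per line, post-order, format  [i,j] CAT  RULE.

[0,6] S   <
  [0,3] N\PP   <B
    [0,2] (N/PP)\PP   <
      [0,1] "idea" : NP
      [1,2] "some" : ((N/PP)\PP)\NP
    [2,3] "that" : N\(N/PP)
  [3,6] S\(N\PP)   >
    [3,4] "on" : (S\(N\PP))/NP
    [4,6] NP   <
      [4,5] "often" : S
      [5,6] "heard" : NP\S

[0,1] NP  lex  "idea"
[1,2] ((N/PP)\PP)\NP  lex  "some"
[0,2] (N/PP)\PP  <  k=1
[2,3] N\(N/PP)  lex  "that"
[0,3] N\PP  <B  k=2
[3,4] (S\(N\PP))/NP  lex  "on"
[4,5] S  lex  "often"
[5,6] NP\S  lex  "heard"
[4,6] NP  <  k=5
[3,6] S\(N\PP)  >  k=4
[0,6] S  <  k=3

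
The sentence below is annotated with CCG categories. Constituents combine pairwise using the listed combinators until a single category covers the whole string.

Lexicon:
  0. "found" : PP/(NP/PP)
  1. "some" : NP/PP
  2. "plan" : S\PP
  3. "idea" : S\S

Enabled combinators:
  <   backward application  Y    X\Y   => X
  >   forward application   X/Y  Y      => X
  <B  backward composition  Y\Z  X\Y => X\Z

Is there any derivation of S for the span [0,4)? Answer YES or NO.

YES

[0,4] S   <
  [0,2] PP   >
    [0,1] "found" : PP/(NP/PP)
    [1,2] "some" : NP/PP
  [2,4] S\PP   <B
    [2,3] "plan" : S\PP
    [3,4] "idea" : S\S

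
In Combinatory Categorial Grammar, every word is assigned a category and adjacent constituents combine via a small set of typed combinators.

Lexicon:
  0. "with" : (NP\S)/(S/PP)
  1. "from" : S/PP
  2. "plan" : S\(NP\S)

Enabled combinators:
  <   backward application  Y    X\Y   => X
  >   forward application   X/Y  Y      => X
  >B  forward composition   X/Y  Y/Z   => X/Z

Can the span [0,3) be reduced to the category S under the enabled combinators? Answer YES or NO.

[0,3] S   <
  [0,2] NP\S   >
    [0,1] "with" : (NP\S)/(S/PP)
    [1,2] "from" : S/PP
  [2,3] "plan" : S\(NP\S)

YES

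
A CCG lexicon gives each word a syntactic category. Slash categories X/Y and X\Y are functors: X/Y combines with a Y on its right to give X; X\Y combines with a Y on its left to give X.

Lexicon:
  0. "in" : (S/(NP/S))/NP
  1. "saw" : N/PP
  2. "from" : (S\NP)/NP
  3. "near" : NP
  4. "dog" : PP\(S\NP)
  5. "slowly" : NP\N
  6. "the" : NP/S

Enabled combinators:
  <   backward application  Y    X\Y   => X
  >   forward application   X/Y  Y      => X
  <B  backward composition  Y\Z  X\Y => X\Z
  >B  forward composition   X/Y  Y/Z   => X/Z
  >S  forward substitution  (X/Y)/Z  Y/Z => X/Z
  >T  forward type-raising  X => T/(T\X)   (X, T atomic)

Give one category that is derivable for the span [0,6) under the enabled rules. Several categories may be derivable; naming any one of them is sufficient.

[0,7] S   >
  [0,6] S/(NP/S)   >
    [0,1] "in" : (S/(NP/S))/NP
    [1,6] NP   <
      [1,5] N   >
        [1,2] "saw" : N/PP
        [2,5] PP   <
          [2,4] S\NP   >
            [2,3] "from" : (S\NP)/NP
            [3,4] "near" : NP
          [4,5] "dog" : PP\(S\NP)
      [5,6] "slowly" : NP\N
  [6,7] "the" : NP/S

S/(NP/S)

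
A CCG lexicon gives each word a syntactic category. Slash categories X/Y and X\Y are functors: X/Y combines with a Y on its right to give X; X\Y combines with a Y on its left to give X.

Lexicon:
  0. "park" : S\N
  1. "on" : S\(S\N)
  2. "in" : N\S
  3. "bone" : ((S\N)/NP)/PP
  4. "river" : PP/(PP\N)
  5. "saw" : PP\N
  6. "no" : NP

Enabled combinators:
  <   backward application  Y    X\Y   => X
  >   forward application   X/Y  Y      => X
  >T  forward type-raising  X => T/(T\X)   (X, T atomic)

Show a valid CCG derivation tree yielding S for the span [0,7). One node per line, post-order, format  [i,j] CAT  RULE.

[0,7] S   <
  [0,3] N   <
    [0,2] S   <
      [0,1] "park" : S\N
      [1,2] "on" : S\(S\N)
    [2,3] "in" : N\S
  [3,7] S\N   >
    [3,6] (S\N)/NP   >
      [3,4] "bone" : ((S\N)/NP)/PP
      [4,6] PP   >
        [4,5] "river" : PP/(PP\N)
        [5,6] "saw" : PP\N
    [6,7] "no" : NP

[0,1] S\N  lex  "park"
[1,2] S\(S\N)  lex  "on"
[0,2] S  <  k=1
[2,3] N\S  lex  "in"
[0,3] N  <  k=2
[3,4] ((S\N)/NP)/PP  lex  "bone"
[4,5] PP/(PP\N)  lex  "river"
[5,6] PP\N  lex  "saw"
[4,6] PP  >  k=5
[3,6] (S\N)/NP  >  k=4
[6,7] NP  lex  "no"
[3,7] S\N  >  k=6
[0,7] S  <  k=3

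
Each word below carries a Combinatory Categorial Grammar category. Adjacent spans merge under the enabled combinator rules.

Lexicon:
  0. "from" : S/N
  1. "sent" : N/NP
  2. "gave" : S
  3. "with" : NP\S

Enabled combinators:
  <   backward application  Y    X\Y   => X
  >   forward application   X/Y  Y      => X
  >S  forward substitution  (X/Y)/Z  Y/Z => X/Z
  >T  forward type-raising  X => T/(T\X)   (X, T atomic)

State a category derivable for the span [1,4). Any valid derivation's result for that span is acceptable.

[0,4] S   >
  [0,1] "from" : S/N
  [1,4] N   >
    [1,2] "sent" : N/NP
    [2,4] NP   <
      [2,3] "gave" : S
      [3,4] "with" : NP\S

N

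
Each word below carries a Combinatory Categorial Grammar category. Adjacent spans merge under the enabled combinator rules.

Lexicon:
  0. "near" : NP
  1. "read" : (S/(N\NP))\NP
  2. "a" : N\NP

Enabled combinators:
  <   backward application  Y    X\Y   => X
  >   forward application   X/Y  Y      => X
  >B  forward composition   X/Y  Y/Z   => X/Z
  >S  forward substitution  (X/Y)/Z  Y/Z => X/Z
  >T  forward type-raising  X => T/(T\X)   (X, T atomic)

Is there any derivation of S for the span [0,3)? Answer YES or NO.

YES

[0,3] S   >
  [0,2] S/(N\NP)   <
    [0,1] "near" : NP
    [1,2] "read" : (S/(N\NP))\NP
  [2,3] "a" : N\NP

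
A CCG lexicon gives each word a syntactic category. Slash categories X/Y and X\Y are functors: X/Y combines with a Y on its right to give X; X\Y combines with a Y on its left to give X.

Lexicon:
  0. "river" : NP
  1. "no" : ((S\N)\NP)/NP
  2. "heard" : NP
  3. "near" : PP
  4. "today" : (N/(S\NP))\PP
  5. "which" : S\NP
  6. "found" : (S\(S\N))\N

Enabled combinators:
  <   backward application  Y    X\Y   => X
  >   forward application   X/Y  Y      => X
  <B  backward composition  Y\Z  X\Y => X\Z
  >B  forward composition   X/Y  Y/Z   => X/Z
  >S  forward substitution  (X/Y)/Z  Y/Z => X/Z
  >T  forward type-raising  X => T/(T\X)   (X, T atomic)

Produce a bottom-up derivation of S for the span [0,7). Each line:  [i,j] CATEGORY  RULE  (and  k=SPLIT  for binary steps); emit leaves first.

[0,1] NP  lex  "river"
[1,2] ((S\N)\NP)/NP  lex  "no"
[2,3] NP  lex  "heard"
[1,3] (S\N)\NP  >  k=2
[0,3] S\N  <  k=1
[3,4] PP  lex  "near"
[4,5] (N/(S\NP))\PP  lex  "today"
[3,5] N/(S\NP)  <  k=4
[5,6] S\NP  lex  "which"
[3,6] N  >  k=5
[6,7] (S\(S\N))\N  lex  "found"
[3,7] S\(S\N)  <  k=6
[0,7] S  <  k=3

[0,7] S   <
  [0,3] S\N   <
    [0,1] "river" : NP
    [1,3] (S\N)\NP   >
      [1,2] "no" : ((S\N)\NP)/NP
      [2,3] "heard" : NP
  [3,7] S\(S\N)   <
    [3,6] N   >
      [3,5] N/(S\NP)   <
        [3,4] "near" : PP
        [4,5] "today" : (N/(S\NP))\PP
      [5,6] "which" : S\NP
    [6,7] "found" : (S\(S\N))\N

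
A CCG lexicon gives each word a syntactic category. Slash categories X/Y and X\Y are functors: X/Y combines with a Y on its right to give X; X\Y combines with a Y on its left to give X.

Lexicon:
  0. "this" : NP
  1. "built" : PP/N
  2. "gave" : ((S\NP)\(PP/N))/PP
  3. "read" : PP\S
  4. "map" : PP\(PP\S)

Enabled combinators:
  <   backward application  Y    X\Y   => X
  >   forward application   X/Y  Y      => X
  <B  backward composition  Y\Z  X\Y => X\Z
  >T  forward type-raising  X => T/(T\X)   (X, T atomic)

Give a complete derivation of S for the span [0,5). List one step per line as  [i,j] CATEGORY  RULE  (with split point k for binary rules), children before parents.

[0,5] S   >
  [0,1] S/(S\NP)   >T
    [0,1] "this" : NP
  [1,5] S\NP   <
    [1,2] "built" : PP/N
    [2,5] (S\NP)\(PP/N)   >
      [2,3] "gave" : ((S\NP)\(PP/N))/PP
      [3,5] PP   <
        [3,4] "read" : PP\S
        [4,5] "map" : PP\(PP\S)

[0,1] NP  lex  "this"
[0,1] S/(S\NP)  >T
[1,2] PP/N  lex  "built"
[2,3] ((S\NP)\(PP/N))/PP  lex  "gave"
[3,4] PP\S  lex  "read"
[4,5] PP\(PP\S)  lex  "map"
[3,5] PP  <  k=4
[2,5] (S\NP)\(PP/N)  >  k=3
[1,5] S\NP  <  k=2
[0,5] S  >  k=1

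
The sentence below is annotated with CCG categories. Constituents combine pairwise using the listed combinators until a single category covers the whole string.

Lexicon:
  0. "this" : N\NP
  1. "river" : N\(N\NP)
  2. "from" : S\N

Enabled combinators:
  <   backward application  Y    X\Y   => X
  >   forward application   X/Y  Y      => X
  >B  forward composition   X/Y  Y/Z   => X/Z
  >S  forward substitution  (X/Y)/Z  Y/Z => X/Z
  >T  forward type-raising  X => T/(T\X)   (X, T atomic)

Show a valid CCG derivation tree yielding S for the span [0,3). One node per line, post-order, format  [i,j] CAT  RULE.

[0,3] S   <
  [0,2] N   <
    [0,1] "this" : N\NP
    [1,2] "river" : N\(N\NP)
  [2,3] "from" : S\N

[0,1] N\NP  lex  "this"
[1,2] N\(N\NP)  lex  "river"
[0,2] N  <  k=1
[2,3] S\N  lex  "from"
[0,3] S  <  k=2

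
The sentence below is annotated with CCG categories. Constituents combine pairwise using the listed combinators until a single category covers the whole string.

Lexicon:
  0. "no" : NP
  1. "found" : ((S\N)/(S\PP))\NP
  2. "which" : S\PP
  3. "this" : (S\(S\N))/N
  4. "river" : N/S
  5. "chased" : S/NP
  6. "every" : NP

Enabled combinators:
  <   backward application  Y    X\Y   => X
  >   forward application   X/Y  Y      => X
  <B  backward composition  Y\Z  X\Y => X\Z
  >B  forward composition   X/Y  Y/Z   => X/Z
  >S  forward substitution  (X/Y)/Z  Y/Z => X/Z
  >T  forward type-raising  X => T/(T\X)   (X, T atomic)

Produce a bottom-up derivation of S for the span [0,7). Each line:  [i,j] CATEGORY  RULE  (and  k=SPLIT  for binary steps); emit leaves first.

[0,7] S   <
  [0,3] S\N   >
    [0,2] (S\N)/(S\PP)   <
      [0,1] "no" : NP
      [1,2] "found" : ((S\N)/(S\PP))\NP
    [2,3] "which" : S\PP
  [3,7] S\(S\N)   >
    [3,4] "this" : (S\(S\N))/N
    [4,7] N   >
      [4,6] N/NP   >B
        [4,5] "river" : N/S
        [5,6] "chased" : S/NP
      [6,7] "every" : NP

[0,1] NP  lex  "no"
[1,2] ((S\N)/(S\PP))\NP  lex  "found"
[0,2] (S\N)/(S\PP)  <  k=1
[2,3] S\PP  lex  "which"
[0,3] S\N  >  k=2
[3,4] (S\(S\N))/N  lex  "this"
[4,5] N/S  lex  "river"
[5,6] S/NP  lex  "chased"
[4,6] N/NP  >B  k=5
[6,7] NP  lex  "every"
[4,7] N  >  k=6
[3,7] S\(S\N)  >  k=4
[0,7] S  <  k=3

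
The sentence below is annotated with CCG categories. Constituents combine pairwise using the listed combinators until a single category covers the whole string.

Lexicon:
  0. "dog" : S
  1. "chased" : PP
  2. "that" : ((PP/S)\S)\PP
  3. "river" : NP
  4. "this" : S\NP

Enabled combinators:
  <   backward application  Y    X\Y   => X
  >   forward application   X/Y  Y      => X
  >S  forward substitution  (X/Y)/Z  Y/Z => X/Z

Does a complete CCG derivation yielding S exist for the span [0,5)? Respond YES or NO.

NO

S PP ((PP/S)\S)\PP NP S\NP
CKY chart[0,5] = {PP}; S ∉ chart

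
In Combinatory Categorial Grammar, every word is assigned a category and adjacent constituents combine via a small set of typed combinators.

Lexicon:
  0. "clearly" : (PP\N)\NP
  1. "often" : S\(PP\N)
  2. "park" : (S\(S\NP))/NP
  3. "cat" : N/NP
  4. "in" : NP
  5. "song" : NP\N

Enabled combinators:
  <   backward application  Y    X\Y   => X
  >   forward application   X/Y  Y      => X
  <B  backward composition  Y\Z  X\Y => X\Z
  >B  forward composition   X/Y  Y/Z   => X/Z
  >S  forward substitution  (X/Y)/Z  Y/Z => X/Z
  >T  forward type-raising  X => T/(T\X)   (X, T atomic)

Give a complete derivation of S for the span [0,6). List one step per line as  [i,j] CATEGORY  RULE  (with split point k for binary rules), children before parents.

[0,1] (PP\N)\NP  lex  "clearly"
[1,2] S\(PP\N)  lex  "often"
[0,2] S\NP  <B  k=1
[2,3] (S\(S\NP))/NP  lex  "park"
[3,4] N/NP  lex  "cat"
[4,5] NP  lex  "in"
[3,5] N  >  k=4
[5,6] NP\N  lex  "song"
[3,6] NP  <  k=5
[2,6] S\(S\NP)  >  k=3
[0,6] S  <  k=2

[0,6] S   <
  [0,2] S\NP   <B
    [0,1] "clearly" : (PP\N)\NP
    [1,2] "often" : S\(PP\N)
  [2,6] S\(S\NP)   >
    [2,3] "park" : (S\(S\NP))/NP
    [3,6] NP   <
      [3,5] N   >
        [3,4] "cat" : N/NP
        [4,5] "in" : NP
      [5,6] "song" : NP\N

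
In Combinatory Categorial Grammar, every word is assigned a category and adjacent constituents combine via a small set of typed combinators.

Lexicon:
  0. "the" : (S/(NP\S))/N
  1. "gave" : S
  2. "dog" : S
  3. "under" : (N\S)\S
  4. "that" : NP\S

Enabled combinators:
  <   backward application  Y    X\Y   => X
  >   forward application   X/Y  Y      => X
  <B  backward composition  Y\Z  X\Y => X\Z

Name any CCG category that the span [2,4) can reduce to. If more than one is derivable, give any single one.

[0,5] S   >
  [0,4] S/(NP\S)   >
    [0,1] "the" : (S/(NP\S))/N
    [1,4] N   <
      [1,2] "gave" : S
      [2,4] N\S   <
        [2,3] "dog" : S
        [3,4] "under" : (N\S)\S
  [4,5] "that" : NP\S

N\S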